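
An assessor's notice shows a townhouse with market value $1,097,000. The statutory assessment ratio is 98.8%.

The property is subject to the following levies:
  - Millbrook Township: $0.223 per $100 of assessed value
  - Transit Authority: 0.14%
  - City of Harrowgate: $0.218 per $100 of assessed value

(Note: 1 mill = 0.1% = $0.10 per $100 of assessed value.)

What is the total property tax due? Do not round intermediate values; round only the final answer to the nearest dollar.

$6,297

Assessed value = $1,097,000 × 0.988 = $1,083,836
Millbrook Township: $1,083,836 × 0.00223 = $2,416.95428
Transit Authority: $1,083,836 × 0.0014 = $1,517.3704
City of Harrowgate: $1,083,836 × 0.00218 = $2,362.76248
Total = $6,297.08716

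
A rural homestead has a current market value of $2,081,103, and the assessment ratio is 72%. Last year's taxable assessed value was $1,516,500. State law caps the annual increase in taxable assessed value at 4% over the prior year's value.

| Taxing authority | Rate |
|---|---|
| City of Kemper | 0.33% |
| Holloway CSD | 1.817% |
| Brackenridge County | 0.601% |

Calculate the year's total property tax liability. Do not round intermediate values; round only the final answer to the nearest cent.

$41,175.87

Uncapped assessed value = $2,081,103 × 0.72 = $1,498,394.16
Cap limit = $1,516,500 × 1.04 = $1,577,160
Taxable assessed value = min($1,498,394.16, $1,577,160) = $1,498,394.16 (cap does not bind)
City of Kemper: $1,498,394.16 × 0.0033 = $4,944.700728
Holloway CSD: $1,498,394.16 × 0.01817 = $27,225.8218872
Brackenridge County: $1,498,394.16 × 0.00601 = $9,005.3489016
Total = $41,175.8715168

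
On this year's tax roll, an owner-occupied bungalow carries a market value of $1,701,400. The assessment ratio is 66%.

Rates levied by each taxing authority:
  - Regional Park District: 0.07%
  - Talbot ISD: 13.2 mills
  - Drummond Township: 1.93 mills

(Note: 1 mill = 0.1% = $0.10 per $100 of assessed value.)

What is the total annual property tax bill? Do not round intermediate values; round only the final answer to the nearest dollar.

Assessed value = $1,701,400 × 0.66 = $1,122,924
Regional Park District: $1,122,924 × 0.0007 = $786.0468
Talbot ISD: $1,122,924 × 0.0132 = $14,822.5968
Drummond Township: $1,122,924 × 0.00193 = $2,167.24332
Total = $17,775.88692

$17,776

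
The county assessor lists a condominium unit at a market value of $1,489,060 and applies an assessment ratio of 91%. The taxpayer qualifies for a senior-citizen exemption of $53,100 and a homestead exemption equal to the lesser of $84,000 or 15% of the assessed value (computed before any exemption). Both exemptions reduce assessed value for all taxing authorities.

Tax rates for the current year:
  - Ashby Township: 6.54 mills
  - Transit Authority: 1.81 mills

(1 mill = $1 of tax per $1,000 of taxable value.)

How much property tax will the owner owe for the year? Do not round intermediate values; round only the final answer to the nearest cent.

$10,169.84

Assessed value = $1,489,060 × 0.91 = $1,355,044.6
Homestead exemption = min($84,000, 15% × $1,355,044.6) = min($84,000, $203,256.69) = $84,000 (dollar cap binds)
Taxable value = $1,355,044.6 − $53,100 − $84,000 = $1,217,944.6
Ashby Township: $1,217,944.6 × 0.00654 = $7,965.357684
Transit Authority: $1,217,944.6 × 0.00181 = $2,204.479726
Total = $10,169.83741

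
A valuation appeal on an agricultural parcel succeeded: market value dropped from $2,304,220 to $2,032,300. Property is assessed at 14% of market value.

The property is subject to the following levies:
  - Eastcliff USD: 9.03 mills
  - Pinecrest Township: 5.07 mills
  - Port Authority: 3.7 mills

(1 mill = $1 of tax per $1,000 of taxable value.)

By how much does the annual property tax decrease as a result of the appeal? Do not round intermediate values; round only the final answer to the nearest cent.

$677.62

Old assessed value = $2,304,220 × 0.14 = $322,590.8
New assessed value = $2,032,300 × 0.14 = $284,522
Combined rate = 0.00903 + 0.00507 + 0.0037 = 0.0178
Old tax = $322,590.8 × 0.0178 = $5,742.11624
New tax = $284,522 × 0.0178 = $5,064.4916
Reduction = $5,742.11624 − $5,064.4916 = $677.62464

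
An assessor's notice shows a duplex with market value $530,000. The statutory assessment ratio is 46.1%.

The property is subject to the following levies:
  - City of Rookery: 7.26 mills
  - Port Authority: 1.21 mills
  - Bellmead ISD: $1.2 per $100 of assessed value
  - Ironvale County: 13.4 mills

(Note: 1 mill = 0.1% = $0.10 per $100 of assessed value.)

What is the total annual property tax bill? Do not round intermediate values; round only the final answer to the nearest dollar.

$8,275

Assessed value = $530,000 × 0.461 = $244,330
City of Rookery: $244,330 × 0.00726 = $1,773.8358
Port Authority: $244,330 × 0.00121 = $295.6393
Bellmead ISD: $244,330 × 0.012 = $2,931.96
Ironvale County: $244,330 × 0.0134 = $3,274.022
Total = $8,275.4571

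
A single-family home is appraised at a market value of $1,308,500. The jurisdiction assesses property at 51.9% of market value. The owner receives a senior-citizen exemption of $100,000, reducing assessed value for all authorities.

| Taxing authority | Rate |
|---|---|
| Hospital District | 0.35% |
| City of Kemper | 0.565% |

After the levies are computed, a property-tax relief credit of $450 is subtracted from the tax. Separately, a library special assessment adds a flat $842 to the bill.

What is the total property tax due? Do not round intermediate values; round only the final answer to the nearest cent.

$5,690.87

Assessed value = $1,308,500 × 0.519 = $679,111.5
Taxable value = $679,111.5 − $100,000 = $579,111.5
Hospital District: $579,111.5 × 0.0035 = $2,026.89025
City of Kemper: $579,111.5 × 0.00565 = $3,271.979975
Levies subtotal = $5,298.870225
After credit = $5,298.870225 − $450 = $4,848.870225
Total = $4,848.870225 + $842 = $5,690.870225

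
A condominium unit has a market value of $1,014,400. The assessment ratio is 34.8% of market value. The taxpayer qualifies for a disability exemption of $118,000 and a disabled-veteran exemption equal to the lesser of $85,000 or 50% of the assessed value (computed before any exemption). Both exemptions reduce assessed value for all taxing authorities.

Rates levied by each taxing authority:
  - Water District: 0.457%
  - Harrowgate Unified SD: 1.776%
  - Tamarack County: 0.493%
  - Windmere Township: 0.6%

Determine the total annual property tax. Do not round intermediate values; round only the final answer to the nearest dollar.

$4,989

Assessed value = $1,014,400 × 0.348 = $353,011.2
Disabled-veteran exemption = min($85,000, 50% × $353,011.2) = min($85,000, $176,505.6) = $85,000 (dollar cap binds)
Taxable value = $353,011.2 − $118,000 − $85,000 = $150,011.2
Water District: $150,011.2 × 0.00457 = $685.551184
Harrowgate Unified SD: $150,011.2 × 0.01776 = $2,664.198912
Tamarack County: $150,011.2 × 0.00493 = $739.555216
Windmere Township: $150,011.2 × 0.006 = $900.0672
Total = $4,989.372512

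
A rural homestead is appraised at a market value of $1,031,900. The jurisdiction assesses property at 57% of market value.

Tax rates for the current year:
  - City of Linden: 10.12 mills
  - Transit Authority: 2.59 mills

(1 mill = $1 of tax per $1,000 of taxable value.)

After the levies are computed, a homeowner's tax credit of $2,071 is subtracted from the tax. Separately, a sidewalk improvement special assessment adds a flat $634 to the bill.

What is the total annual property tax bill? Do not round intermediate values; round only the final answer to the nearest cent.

Assessed value = $1,031,900 × 0.57 = $588,183
City of Linden: $588,183 × 0.01012 = $5,952.41196
Transit Authority: $588,183 × 0.00259 = $1,523.39397
Levies subtotal = $7,475.80593
After credit = $7,475.80593 − $2,071 = $5,404.80593
Total = $5,404.80593 + $634 = $6,038.80593

$6,038.81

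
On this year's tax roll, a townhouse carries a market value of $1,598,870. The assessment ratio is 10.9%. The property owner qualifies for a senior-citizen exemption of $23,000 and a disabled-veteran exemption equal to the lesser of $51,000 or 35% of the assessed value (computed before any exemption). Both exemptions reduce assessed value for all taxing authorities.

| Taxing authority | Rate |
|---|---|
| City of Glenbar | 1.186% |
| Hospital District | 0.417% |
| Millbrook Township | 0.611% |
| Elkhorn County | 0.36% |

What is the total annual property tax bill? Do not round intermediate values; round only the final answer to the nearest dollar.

Assessed value = $1,598,870 × 0.109 = $174,276.83
Disabled-veteran exemption = min($51,000, 35% × $174,276.83) = min($51,000, $60,996.8905) = $51,000 (dollar cap binds)
Taxable value = $174,276.83 − $23,000 − $51,000 = $100,276.83
City of Glenbar: $100,276.83 × 0.01186 = $1,189.2832038
Hospital District: $100,276.83 × 0.00417 = $418.1543811
Millbrook Township: $100,276.83 × 0.00611 = $612.6914313
Elkhorn County: $100,276.83 × 0.0036 = $360.996588
Total = $2,581.1256042

$2,581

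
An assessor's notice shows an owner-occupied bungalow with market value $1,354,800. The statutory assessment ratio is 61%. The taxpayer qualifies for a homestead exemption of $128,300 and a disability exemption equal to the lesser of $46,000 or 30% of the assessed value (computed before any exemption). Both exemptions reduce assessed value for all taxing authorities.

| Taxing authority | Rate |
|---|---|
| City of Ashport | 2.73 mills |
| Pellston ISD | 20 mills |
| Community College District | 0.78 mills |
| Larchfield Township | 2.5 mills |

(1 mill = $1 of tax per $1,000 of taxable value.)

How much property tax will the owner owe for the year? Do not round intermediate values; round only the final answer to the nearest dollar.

Assessed value = $1,354,800 × 0.61 = $826,428
Disability exemption = min($46,000, 30% × $826,428) = min($46,000, $247,928.4) = $46,000 (dollar cap binds)
Taxable value = $826,428 − $128,300 − $46,000 = $652,128
City of Ashport: $652,128 × 0.00273 = $1,780.30944
Pellston ISD: $652,128 × 0.02 = $13,042.56
Community College District: $652,128 × 0.00078 = $508.65984
Larchfield Township: $652,128 × 0.0025 = $1,630.32
Total = $16,961.84928

$16,962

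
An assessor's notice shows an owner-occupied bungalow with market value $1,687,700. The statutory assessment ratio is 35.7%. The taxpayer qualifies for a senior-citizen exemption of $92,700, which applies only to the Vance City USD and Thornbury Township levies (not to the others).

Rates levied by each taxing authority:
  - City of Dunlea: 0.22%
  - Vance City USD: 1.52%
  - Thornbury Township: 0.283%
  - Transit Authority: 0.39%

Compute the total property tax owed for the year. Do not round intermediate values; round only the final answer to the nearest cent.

Assessed value = $1,687,700 × 0.357 = $602,508.9
City of Dunlea: $602,508.9 × 0.0022 = $1,325.51958
Vance City USD: ($602,508.9 − $92,700) × 0.0152 = $509,808.9 × 0.0152 = $7,749.09528
Thornbury Township: ($602,508.9 − $92,700) × 0.00283 = $509,808.9 × 0.00283 = $1,442.759187
Transit Authority: $602,508.9 × 0.0039 = $2,349.78471
Total = $12,867.158757

$12,867.16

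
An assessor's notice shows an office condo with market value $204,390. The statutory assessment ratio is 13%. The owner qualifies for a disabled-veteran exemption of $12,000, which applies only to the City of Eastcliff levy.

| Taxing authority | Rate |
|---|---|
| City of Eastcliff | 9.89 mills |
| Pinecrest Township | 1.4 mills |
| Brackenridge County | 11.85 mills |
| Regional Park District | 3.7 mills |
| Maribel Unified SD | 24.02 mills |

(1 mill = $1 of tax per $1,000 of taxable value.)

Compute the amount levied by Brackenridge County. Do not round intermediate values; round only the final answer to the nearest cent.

Assessed value = $204,390 × 0.13 = $26,570.7
Brackenridge County taxable value = $26,570.7 (exemption does not apply)
Brackenridge County levy = $26,570.7 × 0.01185 = $314.862795

$314.86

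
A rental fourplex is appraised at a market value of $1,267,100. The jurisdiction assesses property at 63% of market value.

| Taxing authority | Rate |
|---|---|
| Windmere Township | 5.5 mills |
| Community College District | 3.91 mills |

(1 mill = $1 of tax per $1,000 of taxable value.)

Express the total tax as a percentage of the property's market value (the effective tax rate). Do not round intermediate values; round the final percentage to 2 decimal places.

0.59%

Assessed value = $1,267,100 × 0.63 = $798,273
Windmere Township: $798,273 × 0.0055 = $4,390.5015
Community College District: $798,273 × 0.00391 = $3,121.24743
Total tax = $7,511.74893
Effective rate = $7,511.74893 ÷ $1,267,100 = 0.59% of market value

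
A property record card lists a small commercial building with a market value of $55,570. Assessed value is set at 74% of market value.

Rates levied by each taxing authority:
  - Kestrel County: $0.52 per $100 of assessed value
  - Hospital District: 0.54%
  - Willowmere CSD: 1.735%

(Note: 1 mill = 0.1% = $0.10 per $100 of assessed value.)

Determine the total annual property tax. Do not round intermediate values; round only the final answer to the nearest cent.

Assessed value = $55,570 × 0.74 = $41,121.8
Kestrel County: $41,121.8 × 0.0052 = $213.83336
Hospital District: $41,121.8 × 0.0054 = $222.05772
Willowmere CSD: $41,121.8 × 0.01735 = $713.46323
Total = $1,149.35431

$1,149.35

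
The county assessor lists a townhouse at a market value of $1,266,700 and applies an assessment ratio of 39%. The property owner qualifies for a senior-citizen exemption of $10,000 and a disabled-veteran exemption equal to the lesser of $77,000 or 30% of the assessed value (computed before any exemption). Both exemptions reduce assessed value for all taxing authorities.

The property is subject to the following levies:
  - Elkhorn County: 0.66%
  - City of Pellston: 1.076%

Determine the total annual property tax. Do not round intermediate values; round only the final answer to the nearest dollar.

Assessed value = $1,266,700 × 0.39 = $494,013
Disabled-veteran exemption = min($77,000, 30% × $494,013) = min($77,000, $148,203.9) = $77,000 (dollar cap binds)
Taxable value = $494,013 − $10,000 − $77,000 = $407,013
Elkhorn County: $407,013 × 0.0066 = $2,686.2858
City of Pellston: $407,013 × 0.01076 = $4,379.45988
Total = $7,065.74568

$7,066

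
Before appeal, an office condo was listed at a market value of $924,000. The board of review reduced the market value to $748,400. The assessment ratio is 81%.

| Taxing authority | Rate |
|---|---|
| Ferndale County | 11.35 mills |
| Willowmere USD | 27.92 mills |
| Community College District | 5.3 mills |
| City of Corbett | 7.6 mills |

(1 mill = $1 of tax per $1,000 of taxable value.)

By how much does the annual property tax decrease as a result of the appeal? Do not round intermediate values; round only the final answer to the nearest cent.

Old assessed value = $924,000 × 0.81 = $748,440
New assessed value = $748,400 × 0.81 = $606,204
Combined rate = 0.01135 + 0.02792 + 0.0053 + 0.0076 = 0.05217
Old tax = $748,440 × 0.05217 = $39,046.1148
New tax = $606,204 × 0.05217 = $31,625.66268
Reduction = $39,046.1148 − $31,625.66268 = $7,420.45212

$7,420.45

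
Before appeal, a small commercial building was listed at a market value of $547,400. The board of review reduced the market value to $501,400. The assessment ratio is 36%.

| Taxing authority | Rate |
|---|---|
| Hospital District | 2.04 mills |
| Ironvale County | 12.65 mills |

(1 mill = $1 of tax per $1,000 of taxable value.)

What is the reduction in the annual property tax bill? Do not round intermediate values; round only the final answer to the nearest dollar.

$243

Old assessed value = $547,400 × 0.36 = $197,064
New assessed value = $501,400 × 0.36 = $180,504
Combined rate = 0.00204 + 0.01265 = 0.01469
Old tax = $197,064 × 0.01469 = $2,894.87016
New tax = $180,504 × 0.01469 = $2,651.60376
Reduction = $2,894.87016 − $2,651.60376 = $243.2664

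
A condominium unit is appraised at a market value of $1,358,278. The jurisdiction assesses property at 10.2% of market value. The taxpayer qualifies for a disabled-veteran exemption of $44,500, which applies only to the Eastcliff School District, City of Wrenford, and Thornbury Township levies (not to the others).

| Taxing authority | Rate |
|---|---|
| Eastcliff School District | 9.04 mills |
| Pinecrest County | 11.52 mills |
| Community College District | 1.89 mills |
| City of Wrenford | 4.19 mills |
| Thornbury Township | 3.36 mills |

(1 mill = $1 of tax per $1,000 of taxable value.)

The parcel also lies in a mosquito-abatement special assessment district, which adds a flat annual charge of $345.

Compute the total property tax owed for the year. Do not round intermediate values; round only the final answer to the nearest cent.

Assessed value = $1,358,278 × 0.102 = $138,544.356
Eastcliff School District: ($138,544.356 − $44,500) × 0.00904 = $94,044.356 × 0.00904 = $850.16097824
Pinecrest County: $138,544.356 × 0.01152 = $1,596.03098112
Community College District: $138,544.356 × 0.00189 = $261.84883284
City of Wrenford: ($138,544.356 − $44,500) × 0.00419 = $94,044.356 × 0.00419 = $394.04585164
Thornbury Township: ($138,544.356 − $44,500) × 0.00336 = $94,044.356 × 0.00336 = $315.98903616
Levies subtotal = $3,418.07568
Total = $3,418.07568 + $345 = $3,763.07568

$3,763.08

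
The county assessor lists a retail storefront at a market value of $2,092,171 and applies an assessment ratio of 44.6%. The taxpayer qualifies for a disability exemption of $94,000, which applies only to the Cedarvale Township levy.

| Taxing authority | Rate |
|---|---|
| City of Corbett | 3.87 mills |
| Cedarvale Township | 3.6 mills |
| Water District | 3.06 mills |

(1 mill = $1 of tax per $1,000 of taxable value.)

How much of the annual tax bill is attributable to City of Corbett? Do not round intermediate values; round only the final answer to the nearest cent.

Assessed value = $2,092,171 × 0.446 = $933,108.266
City of Corbett taxable value = $933,108.266 (exemption does not apply)
City of Corbett levy = $933,108.266 × 0.00387 = $3,611.12898942

$3,611.13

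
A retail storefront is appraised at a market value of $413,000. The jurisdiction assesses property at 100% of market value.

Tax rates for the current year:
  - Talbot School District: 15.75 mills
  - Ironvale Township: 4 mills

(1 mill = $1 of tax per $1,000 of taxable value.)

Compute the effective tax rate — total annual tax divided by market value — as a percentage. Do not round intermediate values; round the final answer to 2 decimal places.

1.98%

Assessed value = $413,000 × 1 = $413,000
Talbot School District: $413,000 × 0.01575 = $6,504.75
Ironvale Township: $413,000 × 0.004 = $1,652
Total tax = $8,156.75
Effective rate = $8,156.75 ÷ $413,000 = 1.98% of market value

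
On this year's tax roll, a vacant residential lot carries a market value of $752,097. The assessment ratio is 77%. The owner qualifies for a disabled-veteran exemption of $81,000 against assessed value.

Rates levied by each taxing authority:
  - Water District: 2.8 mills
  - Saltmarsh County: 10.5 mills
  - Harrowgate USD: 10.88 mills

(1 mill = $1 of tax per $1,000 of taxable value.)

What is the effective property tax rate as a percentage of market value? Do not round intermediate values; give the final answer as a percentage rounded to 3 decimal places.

Assessed value = $752,097 × 0.77 = $579,114.69
Taxable value = $579,114.69 − $81,000 = $498,114.69
Water District: $498,114.69 × 0.0028 = $1,394.721132
Saltmarsh County: $498,114.69 × 0.0105 = $5,230.204245
Harrowgate USD: $498,114.69 × 0.01088 = $5,419.4878272
Total tax = $12,044.4132042
Effective rate = $12,044.4132042 ÷ $752,097 = 1.601% of market value

1.601%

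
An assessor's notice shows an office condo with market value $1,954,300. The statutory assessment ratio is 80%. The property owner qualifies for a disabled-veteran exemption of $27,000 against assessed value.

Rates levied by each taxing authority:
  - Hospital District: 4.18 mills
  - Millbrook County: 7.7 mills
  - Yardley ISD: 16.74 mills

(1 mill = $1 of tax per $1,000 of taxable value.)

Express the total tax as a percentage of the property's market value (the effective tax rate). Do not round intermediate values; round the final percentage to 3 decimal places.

2.250%

Assessed value = $1,954,300 × 0.8 = $1,563,440
Taxable value = $1,563,440 − $27,000 = $1,536,440
Hospital District: $1,536,440 × 0.00418 = $6,422.3192
Millbrook County: $1,536,440 × 0.0077 = $11,830.588
Yardley ISD: $1,536,440 × 0.01674 = $25,720.0056
Total tax = $43,972.9128
Effective rate = $43,972.9128 ÷ $1,954,300 = 2.250% of market value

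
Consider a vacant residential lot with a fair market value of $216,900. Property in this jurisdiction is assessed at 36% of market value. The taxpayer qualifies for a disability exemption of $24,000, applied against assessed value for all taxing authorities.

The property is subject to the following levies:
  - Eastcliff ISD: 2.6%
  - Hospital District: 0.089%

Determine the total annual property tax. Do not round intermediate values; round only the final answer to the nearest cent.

$1,454.32

Assessed value = $216,900 × 0.36 = $78,084
Taxable value = $78,084 − $24,000 = $54,084
Eastcliff ISD: $54,084 × 0.026 = $1,406.184
Hospital District: $54,084 × 0.00089 = $48.13476
Total = $1,406.184 + $48.13476 = $1,454.31876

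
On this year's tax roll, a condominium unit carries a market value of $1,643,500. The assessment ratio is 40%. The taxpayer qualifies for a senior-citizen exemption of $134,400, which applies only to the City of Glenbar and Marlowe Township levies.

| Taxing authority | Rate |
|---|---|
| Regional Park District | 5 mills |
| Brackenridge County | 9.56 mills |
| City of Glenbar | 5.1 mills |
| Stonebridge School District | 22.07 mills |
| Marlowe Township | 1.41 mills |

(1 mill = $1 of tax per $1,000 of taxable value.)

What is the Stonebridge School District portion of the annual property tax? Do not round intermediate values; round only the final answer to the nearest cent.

$14,508.82

Assessed value = $1,643,500 × 0.4 = $657,400
Stonebridge School District taxable value = $657,400 (exemption does not apply)
Stonebridge School District levy = $657,400 × 0.02207 = $14,508.818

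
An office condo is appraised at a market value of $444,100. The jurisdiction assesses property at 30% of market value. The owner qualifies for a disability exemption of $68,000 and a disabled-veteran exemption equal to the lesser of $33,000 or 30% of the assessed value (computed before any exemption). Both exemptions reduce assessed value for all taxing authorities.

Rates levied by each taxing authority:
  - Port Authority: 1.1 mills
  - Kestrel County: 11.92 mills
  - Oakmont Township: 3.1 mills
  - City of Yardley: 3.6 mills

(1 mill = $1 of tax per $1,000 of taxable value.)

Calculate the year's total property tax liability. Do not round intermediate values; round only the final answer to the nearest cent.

$635.58

Assessed value = $444,100 × 0.3 = $133,230
Disabled-veteran exemption = min($33,000, 30% × $133,230) = min($33,000, $39,969) = $33,000 (dollar cap binds)
Taxable value = $133,230 − $68,000 − $33,000 = $32,230
Port Authority: $32,230 × 0.0011 = $35.453
Kestrel County: $32,230 × 0.01192 = $384.1816
Oakmont Township: $32,230 × 0.0031 = $99.913
City of Yardley: $32,230 × 0.0036 = $116.028
Total = $635.5756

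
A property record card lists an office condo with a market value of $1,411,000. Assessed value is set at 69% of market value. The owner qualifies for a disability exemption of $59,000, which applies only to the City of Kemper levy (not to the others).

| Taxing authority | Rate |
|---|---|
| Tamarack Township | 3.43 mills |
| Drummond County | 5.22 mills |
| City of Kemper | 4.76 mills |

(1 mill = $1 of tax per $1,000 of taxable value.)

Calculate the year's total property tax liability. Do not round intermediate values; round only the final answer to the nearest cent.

Assessed value = $1,411,000 × 0.69 = $973,590
Tamarack Township: $973,590 × 0.00343 = $3,339.4137
Drummond County: $973,590 × 0.00522 = $5,082.1398
City of Kemper: ($973,590 − $59,000) × 0.00476 = $914,590 × 0.00476 = $4,353.4484
Total = $12,775.0019

$12,775.00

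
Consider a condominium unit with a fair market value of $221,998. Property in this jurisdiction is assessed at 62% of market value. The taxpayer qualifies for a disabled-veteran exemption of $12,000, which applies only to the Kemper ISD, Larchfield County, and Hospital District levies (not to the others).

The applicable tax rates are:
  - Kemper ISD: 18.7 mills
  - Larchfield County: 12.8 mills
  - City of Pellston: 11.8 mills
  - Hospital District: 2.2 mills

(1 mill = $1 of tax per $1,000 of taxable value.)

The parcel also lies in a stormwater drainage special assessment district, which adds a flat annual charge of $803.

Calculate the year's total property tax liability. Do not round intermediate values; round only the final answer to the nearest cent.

$6,661.16

Assessed value = $221,998 × 0.62 = $137,638.76
Kemper ISD: ($137,638.76 − $12,000) × 0.0187 = $125,638.76 × 0.0187 = $2,349.444812
Larchfield County: ($137,638.76 − $12,000) × 0.0128 = $125,638.76 × 0.0128 = $1,608.176128
City of Pellston: $137,638.76 × 0.0118 = $1,624.137368
Hospital District: ($137,638.76 − $12,000) × 0.0022 = $125,638.76 × 0.0022 = $276.405272
Levies subtotal = $5,858.16358
Total = $5,858.16358 + $803 = $6,661.16358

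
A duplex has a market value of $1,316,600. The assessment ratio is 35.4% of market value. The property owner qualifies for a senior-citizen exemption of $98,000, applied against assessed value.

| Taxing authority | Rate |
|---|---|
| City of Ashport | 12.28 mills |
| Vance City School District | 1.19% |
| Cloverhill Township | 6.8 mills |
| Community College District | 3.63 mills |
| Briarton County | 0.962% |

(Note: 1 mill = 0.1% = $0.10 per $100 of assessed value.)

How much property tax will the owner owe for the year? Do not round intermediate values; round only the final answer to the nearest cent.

$16,280.02

Assessed value = $1,316,600 × 0.354 = $466,076.4
Taxable value = $466,076.4 − $98,000 = $368,076.4
City of Ashport: $368,076.4 × 0.01228 = $4,519.978192
Vance City School District: $368,076.4 × 0.0119 = $4,380.10916
Cloverhill Township: $368,076.4 × 0.0068 = $2,502.91952
Community College District: $368,076.4 × 0.00363 = $1,336.117332
Briarton County: $368,076.4 × 0.00962 = $3,540.894968
Total = $16,280.019172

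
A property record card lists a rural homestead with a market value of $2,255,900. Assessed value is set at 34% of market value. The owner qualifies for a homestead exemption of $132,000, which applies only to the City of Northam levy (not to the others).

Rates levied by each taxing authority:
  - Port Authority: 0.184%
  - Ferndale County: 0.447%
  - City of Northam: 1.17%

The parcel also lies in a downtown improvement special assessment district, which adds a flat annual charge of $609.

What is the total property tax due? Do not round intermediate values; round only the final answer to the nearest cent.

Assessed value = $2,255,900 × 0.34 = $767,006
Port Authority: $767,006 × 0.00184 = $1,411.29104
Ferndale County: $767,006 × 0.00447 = $3,428.51682
City of Northam: ($767,006 − $132,000) × 0.0117 = $635,006 × 0.0117 = $7,429.5702
Levies subtotal = $12,269.37806
Total = $12,269.37806 + $609 = $12,878.37806

$12,878.38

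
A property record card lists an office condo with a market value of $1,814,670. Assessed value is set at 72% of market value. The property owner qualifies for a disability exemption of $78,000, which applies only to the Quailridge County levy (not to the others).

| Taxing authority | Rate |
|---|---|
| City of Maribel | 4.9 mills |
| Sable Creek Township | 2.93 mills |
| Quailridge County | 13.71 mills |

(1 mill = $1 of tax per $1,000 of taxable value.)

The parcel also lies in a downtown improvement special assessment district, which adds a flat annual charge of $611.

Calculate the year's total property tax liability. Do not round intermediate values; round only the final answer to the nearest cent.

$27,684.97

Assessed value = $1,814,670 × 0.72 = $1,306,562.4
City of Maribel: $1,306,562.4 × 0.0049 = $6,402.15576
Sable Creek Township: $1,306,562.4 × 0.00293 = $3,828.227832
Quailridge County: ($1,306,562.4 − $78,000) × 0.01371 = $1,228,562.4 × 0.01371 = $16,843.590504
Levies subtotal = $27,073.974096
Total = $27,073.974096 + $611 = $27,684.974096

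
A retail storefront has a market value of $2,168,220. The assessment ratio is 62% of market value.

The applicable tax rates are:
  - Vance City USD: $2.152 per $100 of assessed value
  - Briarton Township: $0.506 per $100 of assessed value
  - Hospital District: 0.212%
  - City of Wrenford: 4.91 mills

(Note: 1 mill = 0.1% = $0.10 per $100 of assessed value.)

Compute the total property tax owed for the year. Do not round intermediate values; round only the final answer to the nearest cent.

$45,181.80

Assessed value = $2,168,220 × 0.62 = $1,344,296.4
Vance City USD: $1,344,296.4 × 0.02152 = $28,929.258528
Briarton Township: $1,344,296.4 × 0.00506 = $6,802.139784
Hospital District: $1,344,296.4 × 0.00212 = $2,849.908368
City of Wrenford: $1,344,296.4 × 0.00491 = $6,600.495324
Total = $45,181.802004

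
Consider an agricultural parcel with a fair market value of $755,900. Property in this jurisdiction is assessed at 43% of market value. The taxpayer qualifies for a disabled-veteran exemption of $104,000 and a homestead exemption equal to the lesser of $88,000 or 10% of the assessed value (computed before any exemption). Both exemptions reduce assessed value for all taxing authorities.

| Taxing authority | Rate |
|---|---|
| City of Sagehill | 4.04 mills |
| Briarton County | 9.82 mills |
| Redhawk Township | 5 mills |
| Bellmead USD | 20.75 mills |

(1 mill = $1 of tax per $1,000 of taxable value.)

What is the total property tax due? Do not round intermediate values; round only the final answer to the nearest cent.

$7,467.80

Assessed value = $755,900 × 0.43 = $325,037
Homestead exemption = min($88,000, 10% × $325,037) = min($88,000, $32,503.7) = $32,503.7 (percentage binds)
Taxable value = $325,037 − $104,000 − $32,503.7 = $188,533.3
City of Sagehill: $188,533.3 × 0.00404 = $761.674532
Briarton County: $188,533.3 × 0.00982 = $1,851.397006
Redhawk Township: $188,533.3 × 0.005 = $942.6665
Bellmead USD: $188,533.3 × 0.02075 = $3,912.065975
Total = $7,467.804013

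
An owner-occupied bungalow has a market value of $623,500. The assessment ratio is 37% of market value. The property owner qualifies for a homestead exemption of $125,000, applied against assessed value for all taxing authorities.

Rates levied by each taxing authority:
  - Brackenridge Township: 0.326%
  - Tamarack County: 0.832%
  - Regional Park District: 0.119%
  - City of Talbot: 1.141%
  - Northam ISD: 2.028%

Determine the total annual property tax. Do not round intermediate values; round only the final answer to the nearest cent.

Assessed value = $623,500 × 0.37 = $230,695
Taxable value = $230,695 − $125,000 = $105,695
Brackenridge Township: $105,695 × 0.00326 = $344.5657
Tamarack County: $105,695 × 0.00832 = $879.3824
Regional Park District: $105,695 × 0.00119 = $125.77705
City of Talbot: $105,695 × 0.01141 = $1,205.97995
Northam ISD: $105,695 × 0.02028 = $2,143.4946
Total = $344.5657 + $879.3824 + $125.77705 + $1,205.97995 + $2,143.4946 = $4,699.1997

$4,699.20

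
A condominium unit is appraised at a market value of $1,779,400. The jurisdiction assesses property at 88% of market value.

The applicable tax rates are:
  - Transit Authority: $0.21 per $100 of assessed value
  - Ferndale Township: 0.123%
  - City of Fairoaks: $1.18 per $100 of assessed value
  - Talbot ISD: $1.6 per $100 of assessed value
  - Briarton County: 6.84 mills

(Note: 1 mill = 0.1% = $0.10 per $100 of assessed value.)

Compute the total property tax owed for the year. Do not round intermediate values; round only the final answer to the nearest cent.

$59,456.16

Assessed value = $1,779,400 × 0.88 = $1,565,872
Transit Authority: $1,565,872 × 0.0021 = $3,288.3312
Ferndale Township: $1,565,872 × 0.00123 = $1,926.02256
City of Fairoaks: $1,565,872 × 0.0118 = $18,477.2896
Talbot ISD: $1,565,872 × 0.016 = $25,053.952
Briarton County: $1,565,872 × 0.00684 = $10,710.56448
Total = $59,456.15984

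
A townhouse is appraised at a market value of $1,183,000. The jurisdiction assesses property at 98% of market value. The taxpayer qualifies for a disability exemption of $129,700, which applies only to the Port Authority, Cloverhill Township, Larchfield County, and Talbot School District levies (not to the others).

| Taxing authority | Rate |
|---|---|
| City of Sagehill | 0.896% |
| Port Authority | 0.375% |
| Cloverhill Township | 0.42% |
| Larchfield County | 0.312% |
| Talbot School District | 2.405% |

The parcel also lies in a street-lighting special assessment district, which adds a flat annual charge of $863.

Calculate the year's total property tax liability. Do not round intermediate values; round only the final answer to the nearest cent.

$47,411.64

Assessed value = $1,183,000 × 0.98 = $1,159,340
City of Sagehill: $1,159,340 × 0.00896 = $10,387.6864
Port Authority: ($1,159,340 − $129,700) × 0.00375 = $1,029,640 × 0.00375 = $3,861.15
Cloverhill Township: ($1,159,340 − $129,700) × 0.0042 = $1,029,640 × 0.0042 = $4,324.488
Larchfield County: ($1,159,340 − $129,700) × 0.00312 = $1,029,640 × 0.00312 = $3,212.4768
Talbot School District: ($1,159,340 − $129,700) × 0.02405 = $1,029,640 × 0.02405 = $24,762.842
Levies subtotal = $46,548.6432
Total = $46,548.6432 + $863 = $47,411.6432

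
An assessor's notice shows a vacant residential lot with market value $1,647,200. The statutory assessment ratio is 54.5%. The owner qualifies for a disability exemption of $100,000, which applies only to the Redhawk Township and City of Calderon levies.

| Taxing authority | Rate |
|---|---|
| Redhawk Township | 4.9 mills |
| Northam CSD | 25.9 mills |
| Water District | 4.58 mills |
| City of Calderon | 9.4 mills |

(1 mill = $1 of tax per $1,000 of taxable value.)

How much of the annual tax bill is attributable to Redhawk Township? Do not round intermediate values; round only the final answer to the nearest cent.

$3,908.85

Assessed value = $1,647,200 × 0.545 = $897,724
Redhawk Township taxable value = $897,724 − $100,000 = $797,724
Redhawk Township levy = $797,724 × 0.0049 = $3,908.8476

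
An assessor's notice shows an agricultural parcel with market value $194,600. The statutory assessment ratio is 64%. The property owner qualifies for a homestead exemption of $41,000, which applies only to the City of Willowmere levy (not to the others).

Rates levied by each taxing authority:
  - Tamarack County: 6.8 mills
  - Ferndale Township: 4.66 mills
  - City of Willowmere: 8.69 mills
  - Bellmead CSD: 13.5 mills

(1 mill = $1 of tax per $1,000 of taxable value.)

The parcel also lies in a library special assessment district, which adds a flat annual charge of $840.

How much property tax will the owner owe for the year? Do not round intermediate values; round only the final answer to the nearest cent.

$4,674.62

Assessed value = $194,600 × 0.64 = $124,544
Tamarack County: $124,544 × 0.0068 = $846.8992
Ferndale Township: $124,544 × 0.00466 = $580.37504
City of Willowmere: ($124,544 − $41,000) × 0.00869 = $83,544 × 0.00869 = $725.99736
Bellmead CSD: $124,544 × 0.0135 = $1,681.344
Levies subtotal = $3,834.6156
Total = $3,834.6156 + $840 = $4,674.6156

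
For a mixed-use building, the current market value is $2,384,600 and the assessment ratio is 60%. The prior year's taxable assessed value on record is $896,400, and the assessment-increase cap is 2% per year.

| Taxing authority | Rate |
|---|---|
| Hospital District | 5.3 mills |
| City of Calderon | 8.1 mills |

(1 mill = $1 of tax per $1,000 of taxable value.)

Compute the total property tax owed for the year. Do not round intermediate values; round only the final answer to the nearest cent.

Uncapped assessed value = $2,384,600 × 0.6 = $1,430,760
Cap limit = $896,400 × 1.02 = $914,328
Taxable assessed value = min($1,430,760, $914,328) = $914,328 (cap binds)
Hospital District: $914,328 × 0.0053 = $4,845.9384
City of Calderon: $914,328 × 0.0081 = $7,406.0568
Total = $12,251.9952

$12,252.00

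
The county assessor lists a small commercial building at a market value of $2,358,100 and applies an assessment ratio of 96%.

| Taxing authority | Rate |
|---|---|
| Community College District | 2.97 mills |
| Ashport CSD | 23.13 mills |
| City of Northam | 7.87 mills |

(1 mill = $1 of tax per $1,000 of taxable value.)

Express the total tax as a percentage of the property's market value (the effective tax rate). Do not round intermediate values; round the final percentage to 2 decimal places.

3.26%

Assessed value = $2,358,100 × 0.96 = $2,263,776
Community College District: $2,263,776 × 0.00297 = $6,723.41472
Ashport CSD: $2,263,776 × 0.02313 = $52,361.13888
City of Northam: $2,263,776 × 0.00787 = $17,815.91712
Total tax = $76,900.47072
Effective rate = $76,900.47072 ÷ $2,358,100 = 3.26% of market value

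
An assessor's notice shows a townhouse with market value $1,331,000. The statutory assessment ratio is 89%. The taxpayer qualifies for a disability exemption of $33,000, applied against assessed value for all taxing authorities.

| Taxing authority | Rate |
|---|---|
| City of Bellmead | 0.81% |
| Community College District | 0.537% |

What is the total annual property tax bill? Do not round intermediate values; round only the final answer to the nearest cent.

Assessed value = $1,331,000 × 0.89 = $1,184,590
Taxable value = $1,184,590 − $33,000 = $1,151,590
City of Bellmead: $1,151,590 × 0.0081 = $9,327.879
Community College District: $1,151,590 × 0.00537 = $6,184.0383
Total = $9,327.879 + $6,184.0383 = $15,511.9173

$15,511.92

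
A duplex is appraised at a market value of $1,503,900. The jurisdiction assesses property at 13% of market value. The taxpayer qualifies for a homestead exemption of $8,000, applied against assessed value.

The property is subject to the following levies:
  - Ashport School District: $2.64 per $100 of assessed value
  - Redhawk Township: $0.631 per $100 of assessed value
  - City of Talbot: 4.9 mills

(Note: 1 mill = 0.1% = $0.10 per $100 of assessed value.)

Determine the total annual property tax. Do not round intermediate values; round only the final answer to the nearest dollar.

Assessed value = $1,503,900 × 0.13 = $195,507
Taxable value = $195,507 − $8,000 = $187,507
Ashport School District: $187,507 × 0.0264 = $4,950.1848
Redhawk Township: $187,507 × 0.00631 = $1,183.16917
City of Talbot: $187,507 × 0.0049 = $918.7843
Total = $7,052.13827

$7,052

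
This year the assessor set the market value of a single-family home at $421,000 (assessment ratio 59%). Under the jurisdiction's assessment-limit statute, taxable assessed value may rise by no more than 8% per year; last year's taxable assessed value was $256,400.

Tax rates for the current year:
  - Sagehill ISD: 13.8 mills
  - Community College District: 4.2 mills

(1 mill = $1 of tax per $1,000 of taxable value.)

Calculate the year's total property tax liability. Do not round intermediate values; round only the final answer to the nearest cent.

$4,471.02

Uncapped assessed value = $421,000 × 0.59 = $248,390
Cap limit = $256,400 × 1.08 = $276,912
Taxable assessed value = min($248,390, $276,912) = $248,390 (cap does not bind)
Sagehill ISD: $248,390 × 0.0138 = $3,427.782
Community College District: $248,390 × 0.0042 = $1,043.238
Total = $4,471.02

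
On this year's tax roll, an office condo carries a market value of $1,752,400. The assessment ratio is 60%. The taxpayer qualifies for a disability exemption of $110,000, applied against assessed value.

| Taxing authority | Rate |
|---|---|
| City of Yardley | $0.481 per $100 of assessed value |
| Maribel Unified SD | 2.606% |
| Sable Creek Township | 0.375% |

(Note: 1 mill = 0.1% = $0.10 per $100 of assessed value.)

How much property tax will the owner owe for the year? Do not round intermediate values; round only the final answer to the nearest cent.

Assessed value = $1,752,400 × 0.6 = $1,051,440
Taxable value = $1,051,440 − $110,000 = $941,440
City of Yardley: $941,440 × 0.00481 = $4,528.3264
Maribel Unified SD: $941,440 × 0.02606 = $24,533.9264
Sable Creek Township: $941,440 × 0.00375 = $3,530.4
Total = $32,592.6528

$32,592.65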